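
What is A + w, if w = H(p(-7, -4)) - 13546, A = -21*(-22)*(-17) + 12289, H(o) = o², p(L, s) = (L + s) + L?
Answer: -8787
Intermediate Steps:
p(L, s) = s + 2*L
A = 4435 (A = 462*(-17) + 12289 = -7854 + 12289 = 4435)
w = -13222 (w = (-4 + 2*(-7))² - 13546 = (-4 - 14)² - 13546 = (-18)² - 13546 = 324 - 13546 = -13222)
A + w = 4435 - 13222 = -8787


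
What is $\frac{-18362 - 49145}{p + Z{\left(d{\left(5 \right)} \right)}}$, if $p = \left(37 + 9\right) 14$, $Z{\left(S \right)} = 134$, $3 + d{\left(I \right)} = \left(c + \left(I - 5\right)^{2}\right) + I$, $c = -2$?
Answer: $- \frac{67507}{778} \approx -86.77$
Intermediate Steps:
$d{\left(I \right)} = -5 + I + \left(-5 + I\right)^{2}$ ($d{\left(I \right)} = -3 + \left(\left(-2 + \left(I - 5\right)^{2}\right) + I\right) = -3 + \left(\left(-2 + \left(-5 + I\right)^{2}\right) + I\right) = -3 + \left(-2 + I + \left(-5 + I\right)^{2}\right) = -5 + I + \left(-5 + I\right)^{2}$)
$p = 644$ ($p = 46 \cdot 14 = 644$)
$\frac{-18362 - 49145}{p + Z{\left(d{\left(5 \right)} \right)}} = \frac{-18362 - 49145}{644 + 134} = - \frac{67507}{778}$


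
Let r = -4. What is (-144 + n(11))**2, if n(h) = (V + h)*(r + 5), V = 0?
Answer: 17689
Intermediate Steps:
n(h) = h (n(h) = (0 + h)*(-4 + 5) = h*1 = h)
(-144 + n(11))**2 = (-144 + 11)**2 = (-133)**2 = 17689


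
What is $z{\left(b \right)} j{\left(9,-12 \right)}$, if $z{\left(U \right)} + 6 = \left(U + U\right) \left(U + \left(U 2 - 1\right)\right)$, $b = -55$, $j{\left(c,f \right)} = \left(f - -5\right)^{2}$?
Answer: $894446$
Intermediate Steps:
$j{\left(c,f \right)} = \left(5 + f\right)^{2}$ ($j{\left(c,f \right)} = \left(f + 5\right)^{2} = \left(5 + f\right)^{2}$)
$z{\left(U \right)} = -6 + 2 U \left(-1 + 3 U\right)$ ($z{\left(U \right)} = -6 + \left(U + U\right) \left(U + \left(U 2 - 1\right)\right) = -6 + 2 U \left(U + \left(2 U - 1\right)\right) = -6 + 2 U \left(U + \left(-1 + 2 U\right)\right) = -6 + 2 U \left(-1 + 3 U\right)$)
$z{\left(b \right)} j{\left(9,-12 \right)} = \left(-6 - -110 + 6 \left(-55\right)^{2}\right) \left(5 - 12\right)^{2} = \left(-6 + 110 + 6 \cdot 3025\right) \left(-7\right)^{2} = \left(-6 + 110 + 18150\right) 49 = 18254 \cdot 49 = 894446$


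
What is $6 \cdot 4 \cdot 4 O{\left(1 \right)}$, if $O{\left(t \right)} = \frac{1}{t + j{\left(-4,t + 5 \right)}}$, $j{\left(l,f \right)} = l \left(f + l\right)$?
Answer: $- \frac{96}{7} \approx -13.714$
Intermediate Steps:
$O{\left(t \right)} = \frac{1}{-4 - 3 t}$ ($O{\left(t \right)} = \frac{1}{t - 4 \left(\left(t + 5\right) - 4\right)} = \frac{1}{t - 4 \left(\left(5 + t\right) - 4\right)} = \frac{1}{t - 4 \left(1 + t\right)} = \frac{1}{t - \left(4 + 4 t\right)} = \frac{1}{-4 - 3 t}$)
$6 \cdot 4 \cdot 4 O{\left(1 \right)} = \frac{6 \cdot 4 \cdot 4}{-4 - 3} = \frac{24 \cdot 4}{-4 - 3} = \frac{96}{-7} = 96 \left(- \frac{1}{7}\right) = - \frac{96}{7}$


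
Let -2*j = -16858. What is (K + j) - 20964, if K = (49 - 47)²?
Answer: -12531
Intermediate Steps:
j = 8429 (j = -½*(-16858) = 8429)
K = 4 (K = 2² = 4)
(K + j) - 20964 = (4 + 8429) - 20964 = 8433 - 20964 = -12531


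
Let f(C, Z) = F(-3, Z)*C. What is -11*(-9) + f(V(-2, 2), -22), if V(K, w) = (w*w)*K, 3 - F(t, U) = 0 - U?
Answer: 251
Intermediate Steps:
F(t, U) = 3 + U (F(t, U) = 3 - (0 - U) = 3 - (-1)*U = 3 + U)
V(K, w) = K*w² (V(K, w) = w²*K = K*w²)
f(C, Z) = C*(3 + Z) (f(C, Z) = (3 + Z)*C = C*(3 + Z))
-11*(-9) + f(V(-2, 2), -22) = -11*(-9) + (-2*2²)*(3 - 22) = 99 - 2*4*(-19) = 99 - 8*(-19) = 99 + 152 = 251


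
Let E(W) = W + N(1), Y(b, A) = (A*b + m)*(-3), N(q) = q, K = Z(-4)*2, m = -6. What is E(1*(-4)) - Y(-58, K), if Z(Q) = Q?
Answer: 1371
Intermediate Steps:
K = -8 (K = -4*2 = -8)
Y(b, A) = 18 - 3*A*b (Y(b, A) = (A*b - 6)*(-3) = (-6 + A*b)*(-3) = 18 - 3*A*b)
E(W) = 1 + W (E(W) = W + 1 = 1 + W)
E(1*(-4)) - Y(-58, K) = (1 + 1*(-4)) - (18 - 3*(-8)*(-58)) = (1 - 4) - (18 - 1392) = -3 - 1*(-1374) = -3 + 1374 = 1371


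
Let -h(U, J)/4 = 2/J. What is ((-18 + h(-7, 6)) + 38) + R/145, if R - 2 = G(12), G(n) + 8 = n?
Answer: 8138/435 ≈ 18.708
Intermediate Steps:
G(n) = -8 + n
h(U, J) = -8/J
R = 6 (R = 2 + (-8 + 12) = 2 + 4 = 6)
((-18 + h(-7, 6)) + 38) + R/145 = ((-18 - 8/6) + 38) + 6/145 = ((-18 - 8*⅙) + 38) + 6*(1/145) = ((-18 - 4/3) + 38) + 6/145 = (-58/3 + 38) + 6/145 = 56/3 + 6/145 = 8138/435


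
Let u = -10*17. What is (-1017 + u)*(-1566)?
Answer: 1858842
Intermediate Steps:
u = -170
(-1017 + u)*(-1566) = (-1017 - 170)*(-1566) = -1187*(-1566) = 1858842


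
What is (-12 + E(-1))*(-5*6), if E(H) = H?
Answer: 390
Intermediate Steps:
(-12 + E(-1))*(-5*6) = (-12 - 1)*(-5*6) = -13*(-30) = 390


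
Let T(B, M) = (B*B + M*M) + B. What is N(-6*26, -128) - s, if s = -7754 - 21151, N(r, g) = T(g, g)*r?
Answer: -5062935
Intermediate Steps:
T(B, M) = B + B**2 + M**2 (T(B, M) = (B**2 + M**2) + B = B + B**2 + M**2)
N(r, g) = r*(g + 2*g**2) (N(r, g) = (g + g**2 + g**2)*r = (g + 2*g**2)*r = r*(g + 2*g**2))
s = -28905
N(-6*26, -128) - s = -128*(-6*26)*(1 + 2*(-128)) - 1*(-28905) = -128*(-156)*(1 - 256) + 28905 = -128*(-156)*(-255) + 28905 = -5091840 + 28905 = -5062935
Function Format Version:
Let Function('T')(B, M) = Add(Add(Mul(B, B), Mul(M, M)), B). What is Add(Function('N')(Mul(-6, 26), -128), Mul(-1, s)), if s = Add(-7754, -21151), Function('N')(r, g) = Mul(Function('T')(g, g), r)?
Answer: -5062935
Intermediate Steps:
Function('T')(B, M) = Add(B, Pow(B, 2), Pow(M, 2)) (Function('T')(B, M) = Add(Add(Pow(B, 2), Pow(M, 2)), B) = Add(B, Pow(B, 2), Pow(M, 2)))
Function('N')(r, g) = Mul(r, Add(g, Mul(2, Pow(g, 2)))) (Function('N')(r, g) = Mul(Add(g, Pow(g, 2), Pow(g, 2)), r) = Mul(Add(g, Mul(2, Pow(g, 2))), r) = Mul(r, Add(g, Mul(2, Pow(g, 2)))))
s = -28905
Add(Function('N')(Mul(-6, 26), -128), Mul(-1, s)) = Add(Mul(-128, Mul(-6, 26), Add(1, Mul(2, -128))), Mul(-1, -28905)) = Add(Mul(-128, -156, Add(1, -256)), 28905) = Add(Mul(-128, -156, -255), 28905) = Add(-5091840, 28905) = -5062935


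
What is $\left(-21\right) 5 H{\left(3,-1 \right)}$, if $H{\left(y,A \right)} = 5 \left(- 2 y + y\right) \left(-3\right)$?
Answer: $-4725$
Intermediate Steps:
$H{\left(y,A \right)} = 15 y$ ($H{\left(y,A \right)} = 5 \left(- y\right) \left(-3\right) = - 5 y \left(-3\right) = 15 y$)
$\left(-21\right) 5 H{\left(3,-1 \right)} = \left(-21\right) 5 \cdot 15 \cdot 3 = \left(-105\right) 45 = -4725$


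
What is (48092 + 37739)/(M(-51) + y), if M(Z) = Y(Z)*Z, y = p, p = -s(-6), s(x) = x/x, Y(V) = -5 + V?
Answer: 85831/2855 ≈ 30.063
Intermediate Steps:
s(x) = 1
p = -1 (p = -1*1 = -1)
y = -1
M(Z) = Z*(-5 + Z) (M(Z) = (-5 + Z)*Z = Z*(-5 + Z))
(48092 + 37739)/(M(-51) + y) = (48092 + 37739)/(-51*(-5 - 51) - 1) = 85831/(-51*(-56) - 1) = 85831/(2856 - 1) = 85831/2855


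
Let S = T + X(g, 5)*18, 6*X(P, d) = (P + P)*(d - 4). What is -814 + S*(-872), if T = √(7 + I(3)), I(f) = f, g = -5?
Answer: 25346 - 872*√10 ≈ 22589.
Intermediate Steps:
X(P, d) = P*(-4 + d)/3 (X(P, d) = ((P + P)*(d - 4))/6 = ((2*P)*(-4 + d))/6 = (2*P*(-4 + d))/6 = P*(-4 + d)/3)
T = √10 (T = √(7 + 3) = √10 ≈ 3.1623)
S = -30 + √10 (S = √10 + ((⅓)*(-5)*(-4 + 5))*18 = √10 + ((⅓)*(-5)*1)*18 = √10 - 5/3*18 = √10 - 30 = -30 + √10 ≈ -26.838)
-814 + S*(-872) = -814 + (-30 + √10)*(-872) = -814 + (26160 - 872*√10) = 25346 - 872*√10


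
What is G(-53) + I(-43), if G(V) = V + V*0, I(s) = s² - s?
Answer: 1839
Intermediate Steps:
G(V) = V (G(V) = V + 0 = V)
G(-53) + I(-43) = -53 - 43*(-1 - 43) = -53 - 43*(-44) = -53 + 1892 = 1839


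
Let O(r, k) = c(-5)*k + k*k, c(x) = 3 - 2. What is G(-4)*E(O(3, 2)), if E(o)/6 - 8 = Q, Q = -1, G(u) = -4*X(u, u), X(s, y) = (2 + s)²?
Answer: -672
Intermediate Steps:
c(x) = 1
G(u) = -4*(2 + u)²
O(r, k) = k + k² (O(r, k) = 1*k + k*k = k + k²)
E(o) = 42 (E(o) = 48 + 6*(-1) = 48 - 6 = 42)
G(-4)*E(O(3, 2)) = -4*(2 - 4)²*42 = -4*(-2)²*42 = -4*4*42 = -16*42 = -672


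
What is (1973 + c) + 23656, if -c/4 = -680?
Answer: 28349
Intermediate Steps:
c = 2720 (c = -4*(-680) = 2720)
(1973 + c) + 23656 = (1973 + 2720) + 23656 = 4693 + 23656 = 28349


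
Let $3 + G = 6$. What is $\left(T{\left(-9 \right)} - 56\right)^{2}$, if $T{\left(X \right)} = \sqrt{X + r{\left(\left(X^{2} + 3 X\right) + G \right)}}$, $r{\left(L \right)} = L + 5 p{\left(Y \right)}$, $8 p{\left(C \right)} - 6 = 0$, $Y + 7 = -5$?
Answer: $\frac{12751}{4} - 168 \sqrt{23} \approx 2382.1$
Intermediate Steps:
$G = 3$ ($G = -3 + 6 = 3$)
$Y = -12$ ($Y = -7 - 5 = -12$)
$p{\left(C \right)} = \frac{3}{4}$ ($p{\left(C \right)} = \frac{3}{4} + \frac{1}{8} \cdot 0 = \frac{3}{4} + 0 = \frac{3}{4}$)
$r{\left(L \right)} = \frac{15}{4} + L$ ($r{\left(L \right)} = L + 5 \cdot \frac{3}{4} = L + \frac{15}{4} = \frac{15}{4} + L$)
$T{\left(X \right)} = \sqrt{\frac{27}{4} + X^{2} + 4 X}$ ($T{\left(X \right)} = \sqrt{X + \left(\frac{15}{4} + \left(\left(X^{2} + 3 X\right) + 3\right)\right)} = \sqrt{X + \left(\frac{15}{4} + \left(3 + X^{2} + 3 X\right)\right)} = \sqrt{X + \left(\frac{27}{4} + X^{2} + 3 X\right)} = \sqrt{\frac{27}{4} + X^{2} + 4 X}$)
$\left(T{\left(-9 \right)} - 56\right)^{2} = \left(\frac{\sqrt{27 + 4 \left(-9\right)^{2} + 16 \left(-9\right)}}{2} - 56\right)^{2} = \left(\frac{\sqrt{27 + 4 \cdot 81 - 144}}{2} - 56\right)^{2} = \left(\frac{\sqrt{27 + 324 - 144}}{2} - 56\right)^{2} = \left(\frac{\sqrt{207}}{2} - 56\right)^{2} = \left(\frac{3 \sqrt{23}}{2} - 56\right)^{2} = \left(-56 + \frac{3 \sqrt{23}}{2}\right)^{2}$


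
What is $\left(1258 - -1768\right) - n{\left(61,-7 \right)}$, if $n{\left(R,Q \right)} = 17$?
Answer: $3009$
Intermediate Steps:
$\left(1258 - -1768\right) - n{\left(61,-7 \right)} = \left(1258 - -1768\right) - 17 = \left(1258 + 1768\right) - 17 = 3026 - 17 = 3009$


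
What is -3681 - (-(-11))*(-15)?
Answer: -3516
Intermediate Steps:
-3681 - (-(-11))*(-15) = -3681 - (-11*(-1))*(-15) = -3681 - 11*(-15) = -3681 - 1*(-165) = -3681 + 165 = -3516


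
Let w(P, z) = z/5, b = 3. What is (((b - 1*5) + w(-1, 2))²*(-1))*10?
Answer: -128/5 ≈ -25.600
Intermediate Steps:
w(P, z) = z/5 (w(P, z) = z*(⅕) = z/5)
(((b - 1*5) + w(-1, 2))²*(-1))*10 = (((3 - 1*5) + (⅕)*2)²*(-1))*10 = (((3 - 5) + ⅖)²*(-1))*10 = ((-2 + ⅖)²*(-1))*10 = ((-8/5)²*(-1))*10 = ((64/25)*(-1))*10 = -64/25*10 = -128/5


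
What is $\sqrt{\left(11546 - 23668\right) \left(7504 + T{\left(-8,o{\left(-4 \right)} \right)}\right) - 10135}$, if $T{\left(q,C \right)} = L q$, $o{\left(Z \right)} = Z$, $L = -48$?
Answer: $i \sqrt{95628471} \approx 9779.0 i$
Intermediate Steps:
$T{\left(q,C \right)} = - 48 q$
$\sqrt{\left(11546 - 23668\right) \left(7504 + T{\left(-8,o{\left(-4 \right)} \right)}\right) - 10135} = \sqrt{\left(11546 - 23668\right) \left(7504 - -384\right) - 10135} = \sqrt{- 12122 \left(7504 + 384\right) - 10135} = \sqrt{\left(-12122\right) 7888 - 10135} = \sqrt{-95618336 - 10135} = \sqrt{-95628471} = i \sqrt{95628471}$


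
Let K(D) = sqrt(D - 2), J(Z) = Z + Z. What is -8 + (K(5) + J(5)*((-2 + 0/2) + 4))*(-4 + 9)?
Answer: 92 + 5*sqrt(3) ≈ 100.66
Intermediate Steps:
J(Z) = 2*Z
K(D) = sqrt(-2 + D)
-8 + (K(5) + J(5)*((-2 + 0/2) + 4))*(-4 + 9) = -8 + (sqrt(-2 + 5) + (2*5)*((-2 + 0/2) + 4))*(-4 + 9) = -8 + (sqrt(3) + 10*((-2 + 0*(1/2)) + 4))*5 = -8 + (sqrt(3) + 10*((-2 + 0) + 4))*5 = -8 + (sqrt(3) + 10*(-2 + 4))*5 = -8 + (sqrt(3) + 10*2)*5 = -8 + (sqrt(3) + 20)*5 = -8 + (20 + sqrt(3))*5 = -8 + (100 + 5*sqrt(3)) = 92 + 5*sqrt(3)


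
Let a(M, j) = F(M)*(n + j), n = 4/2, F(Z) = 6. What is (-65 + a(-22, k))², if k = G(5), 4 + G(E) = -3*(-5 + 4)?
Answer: 3481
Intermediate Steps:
G(E) = -1 (G(E) = -4 - 3*(-5 + 4) = -4 - 3*(-1) = -4 + 3 = -1)
k = -1
n = 2 (n = 4*(½) = 2)
a(M, j) = 12 + 6*j (a(M, j) = 6*(2 + j) = 12 + 6*j)
(-65 + a(-22, k))² = (-65 + (12 + 6*(-1)))² = (-65 + (12 - 6))² = (-65 + 6)² = (-59)² = 3481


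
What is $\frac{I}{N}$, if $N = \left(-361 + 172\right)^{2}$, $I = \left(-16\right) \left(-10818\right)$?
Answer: $\frac{19232}{3969} \approx 4.8456$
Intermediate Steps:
$I = 173088$
$N = 35721$ ($N = \left(-189\right)^{2} = 35721$)
$\frac{I}{N} = \frac{173088}{35721} = 173088 \cdot \frac{1}{35721} = \frac{19232}{3969}$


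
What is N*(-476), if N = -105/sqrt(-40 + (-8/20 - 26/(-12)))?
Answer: -49980*I*sqrt(34410)/1147 ≈ -8083.0*I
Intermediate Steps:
N = 105*I*sqrt(34410)/1147 (N = -105/sqrt(-40 + (-8*1/20 - 26*(-1/12))) = -105/sqrt(-40 + (-2/5 + 13/6)) = -105/sqrt(-40 + 53/30) = -105*(-I*sqrt(34410)/1147) = -(-105)*I*sqrt(34410)/1147 = 105*I*sqrt(34410)/1147 ≈ 16.981*I)
N*(-476) = (105*I*sqrt(34410)/1147)*(-476) = -49980*I*sqrt(34410)/1147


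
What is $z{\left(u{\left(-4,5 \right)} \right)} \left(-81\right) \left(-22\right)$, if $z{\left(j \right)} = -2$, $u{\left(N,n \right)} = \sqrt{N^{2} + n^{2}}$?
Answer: $-3564$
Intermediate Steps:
$z{\left(u{\left(-4,5 \right)} \right)} \left(-81\right) \left(-22\right) = \left(-2\right) \left(-81\right) \left(-22\right) = 162 \left(-22\right) = -3564$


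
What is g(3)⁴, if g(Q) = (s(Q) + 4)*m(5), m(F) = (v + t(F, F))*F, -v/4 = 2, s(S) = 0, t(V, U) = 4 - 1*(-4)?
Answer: 0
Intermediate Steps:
t(V, U) = 8 (t(V, U) = 4 + 4 = 8)
v = -8 (v = -4*2 = -8)
m(F) = 0 (m(F) = (-8 + 8)*F = 0*F = 0)
g(Q) = 0 (g(Q) = (0 + 4)*0 = 4*0 = 0)
g(3)⁴ = 0⁴ = 0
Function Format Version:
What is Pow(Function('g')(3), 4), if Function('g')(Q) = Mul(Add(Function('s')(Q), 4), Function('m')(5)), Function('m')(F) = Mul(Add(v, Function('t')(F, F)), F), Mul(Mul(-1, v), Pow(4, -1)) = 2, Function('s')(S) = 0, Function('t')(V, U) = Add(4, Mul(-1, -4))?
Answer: 0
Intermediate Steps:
Function('t')(V, U) = 8 (Function('t')(V, U) = Add(4, 4) = 8)
v = -8 (v = Mul(-4, 2) = -8)
Function('m')(F) = 0 (Function('m')(F) = Mul(Add(-8, 8), F) = Mul(0, F) = 0)
Function('g')(Q) = 0 (Function('g')(Q) = Mul(Add(0, 4), 0) = Mul(4, 0) = 0)
Pow(Function('g')(3), 4) = Pow(0, 4) = 0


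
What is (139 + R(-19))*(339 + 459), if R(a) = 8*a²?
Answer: 2415546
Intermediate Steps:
(139 + R(-19))*(339 + 459) = (139 + 8*(-19)²)*(339 + 459) = (139 + 8*361)*798 = (139 + 2888)*798 = 3027*798 = 2415546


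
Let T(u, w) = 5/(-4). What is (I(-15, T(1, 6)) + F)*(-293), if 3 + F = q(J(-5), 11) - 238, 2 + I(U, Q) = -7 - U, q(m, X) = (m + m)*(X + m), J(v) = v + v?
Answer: 74715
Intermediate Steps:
J(v) = 2*v
T(u, w) = -5/4 (T(u, w) = 5*(-¼) = -5/4)
q(m, X) = 2*m*(X + m) (q(m, X) = (2*m)*(X + m) = 2*m*(X + m))
I(U, Q) = -9 - U (I(U, Q) = -2 + (-7 - U) = -9 - U)
F = -261 (F = -3 + (2*(2*(-5))*(11 + 2*(-5)) - 238) = -3 + (2*(-10)*(11 - 10) - 238) = -3 + (2*(-10)*1 - 238) = -3 + (-20 - 238) = -3 - 258 = -261)
(I(-15, T(1, 6)) + F)*(-293) = ((-9 - 1*(-15)) - 261)*(-293) = ((-9 + 15) - 261)*(-293) = (6 - 261)*(-293) = -255*(-293) = 74715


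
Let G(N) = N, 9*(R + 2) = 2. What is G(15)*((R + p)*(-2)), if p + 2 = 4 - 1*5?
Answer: 430/3 ≈ 143.33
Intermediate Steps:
R = -16/9 (R = -2 + (⅑)*2 = -2 + 2/9 = -16/9 ≈ -1.7778)
p = -3 (p = -2 + (4 - 1*5) = -2 + (4 - 5) = -2 - 1 = -3)
G(15)*((R + p)*(-2)) = 15*((-16/9 - 3)*(-2)) = 15*(-43/9*(-2)) = 15*(86/9) = 430/3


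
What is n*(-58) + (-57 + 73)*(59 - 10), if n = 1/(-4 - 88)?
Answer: 36093/46 ≈ 784.63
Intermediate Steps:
n = -1/92 (n = 1/(-92) = -1/92 ≈ -0.010870)
n*(-58) + (-57 + 73)*(59 - 10) = -1/92*(-58) + (-57 + 73)*(59 - 10) = 29/46 + 16*49 = 29/46 + 784 = 36093/46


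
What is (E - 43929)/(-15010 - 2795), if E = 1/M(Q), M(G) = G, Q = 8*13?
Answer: 913723/370344 ≈ 2.4672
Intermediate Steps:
Q = 104
E = 1/104 ≈ 0.0096154
(E - 43929)/(-15010 - 2795) = (1/104 - 43929)/(-15010 - 2795) = -4568615/104/(-17805) = -4568615/104*(-1/17805) = 913723/370344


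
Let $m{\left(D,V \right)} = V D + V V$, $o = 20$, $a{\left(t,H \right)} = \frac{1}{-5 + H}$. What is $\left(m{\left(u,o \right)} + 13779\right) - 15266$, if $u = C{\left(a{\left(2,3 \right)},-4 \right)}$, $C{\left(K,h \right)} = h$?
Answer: $-1167$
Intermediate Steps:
$u = -4$
$m{\left(D,V \right)} = V^{2} + D V$ ($m{\left(D,V \right)} = D V + V^{2} = V^{2} + D V$)
$\left(m{\left(u,o \right)} + 13779\right) - 15266 = \left(20 \left(-4 + 20\right) + 13779\right) - 15266 = \left(20 \cdot 16 + 13779\right) - 15266 = \left(320 + 13779\right) - 15266 = 14099 - 15266 = -1167$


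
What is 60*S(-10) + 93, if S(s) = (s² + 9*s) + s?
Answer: 93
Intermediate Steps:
S(s) = s² + 10*s
60*S(-10) + 93 = 60*(-10*(10 - 10)) + 93 = 60*(-10*0) + 93 = 60*0 + 93 = 0 + 93 = 93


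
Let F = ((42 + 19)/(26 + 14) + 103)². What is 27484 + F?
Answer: 61455161/1600 ≈ 38410.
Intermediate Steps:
F = 17480761/1600 (F = (61/40 + 103)² = (4181/40)² = 17480761/1600 ≈ 10925.)
27484 + F = 27484 + 17480761/1600 = 61455161/1600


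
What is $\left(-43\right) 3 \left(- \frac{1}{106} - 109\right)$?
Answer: $\frac{1490595}{106} \approx 14062.0$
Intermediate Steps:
$\left(-43\right) 3 \left(- \frac{1}{106} - 109\right) = - 129 \left(\left(-1\right) \frac{1}{106} - 109\right) = - 129 \left(- \frac{1}{106} - 109\right) = \left(-129\right) \left(- \frac{11555}{106}\right) = \frac{1490595}{106}$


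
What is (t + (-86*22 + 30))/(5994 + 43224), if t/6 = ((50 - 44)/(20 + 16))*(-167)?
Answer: -2029/49218 ≈ -0.041225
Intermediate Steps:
t = -167 (t = 6*(((50 - 44)/(20 + 16))*(-167)) = 6*((6/36)*(-167)) = 6*((6*(1/36))*(-167)) = 6*((⅙)*(-167)) = 6*(-167/6) = -167)
(t + (-86*22 + 30))/(5994 + 43224) = (-167 + (-86*22 + 30))/(5994 + 43224) = (-167 + (-1892 + 30))/49218 = (-167 - 1862)*(1/49218) = -2029*1/49218 = -2029/49218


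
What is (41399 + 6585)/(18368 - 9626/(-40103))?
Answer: 962151176/368310765 ≈ 2.6123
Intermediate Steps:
(41399 + 6585)/(18368 - 9626/(-40103)) = 47984/(18368 - 9626*(-1/40103)) = 47984/(18368 + 9626/40103) = 47984/(736621530/40103) = 47984*(40103/736621530) = 962151176/368310765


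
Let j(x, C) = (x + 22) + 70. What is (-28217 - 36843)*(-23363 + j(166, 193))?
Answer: 1503211300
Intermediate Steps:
j(x, C) = 92 + x (j(x, C) = (22 + x) + 70 = 92 + x)
(-28217 - 36843)*(-23363 + j(166, 193)) = (-28217 - 36843)*(-23363 + (92 + 166)) = -65060*(-23363 + 258) = -65060*(-23105) = 1503211300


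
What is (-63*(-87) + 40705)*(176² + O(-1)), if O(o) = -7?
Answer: 1430334234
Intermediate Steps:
(-63*(-87) + 40705)*(176² + O(-1)) = (-63*(-87) + 40705)*(176² - 7) = (5481 + 40705)*(30976 - 7) = 46186*30969 = 1430334234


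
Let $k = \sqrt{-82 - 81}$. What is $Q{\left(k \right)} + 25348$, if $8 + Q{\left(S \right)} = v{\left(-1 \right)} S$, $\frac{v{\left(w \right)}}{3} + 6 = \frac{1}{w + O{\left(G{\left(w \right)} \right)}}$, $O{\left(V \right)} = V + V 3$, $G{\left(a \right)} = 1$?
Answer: $25340 - 17 i \sqrt{163} \approx 25340.0 - 217.04 i$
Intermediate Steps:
$O{\left(V \right)} = 4 V$ ($O{\left(V \right)} = V + 3 V = 4 V$)
$k = i \sqrt{163}$ ($k = \sqrt{-163} = i \sqrt{163} \approx 12.767 i$)
$v{\left(w \right)} = -18 + \frac{3}{4 + w}$ ($v{\left(w \right)} = -18 + \frac{3}{w + 4 \cdot 1} = -18 + \frac{3}{w + 4} = -18 + \frac{3}{4 + w}$)
$Q{\left(S \right)} = -8 - 17 S$ ($Q{\left(S \right)} = -8 + \frac{3 \left(-23 - -6\right)}{4 - 1} S = -8 + \frac{3 \left(-23 + 6\right)}{3} S = -8 + 3 \cdot \frac{1}{3} \left(-17\right) S = -8 - 17 S$)
$Q{\left(k \right)} + 25348 = \left(-8 - 17 i \sqrt{163}\right) + 25348 = 25340 - 17 i \sqrt{163}$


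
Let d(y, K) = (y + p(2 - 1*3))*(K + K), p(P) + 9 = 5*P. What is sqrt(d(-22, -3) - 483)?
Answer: I*sqrt(267) ≈ 16.34*I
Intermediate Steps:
p(P) = -9 + 5*P
d(y, K) = 2*K*(-14 + y) (d(y, K) = (y + (-9 + 5*(2 - 1*3)))*(K + K) = (y + (-9 + 5*(2 - 3)))*(2*K) = (y + (-9 + 5*(-1)))*(2*K) = (y + (-9 - 5))*(2*K) = (y - 14)*(2*K) = (-14 + y)*(2*K) = 2*K*(-14 + y))
sqrt(d(-22, -3) - 483) = sqrt(2*(-3)*(-14 - 22) - 483) = sqrt(2*(-3)*(-36) - 483) = sqrt(216 - 483) = sqrt(-267) = I*sqrt(267)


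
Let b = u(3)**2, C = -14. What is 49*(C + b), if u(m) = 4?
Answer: 98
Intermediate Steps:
b = 16 (b = 4**2 = 16)
49*(C + b) = 49*(-14 + 16) = 49*2 = 98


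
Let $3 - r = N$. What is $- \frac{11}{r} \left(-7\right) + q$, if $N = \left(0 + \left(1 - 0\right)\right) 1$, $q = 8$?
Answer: $\frac{93}{2} \approx 46.5$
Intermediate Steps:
$N = 1$ ($N = \left(0 + \left(1 + 0\right)\right) 1 = \left(0 + 1\right) 1 = 1 \cdot 1 = 1$)
$r = 2$ ($r = 3 - 1 = 2$)
$- \frac{11}{r} \left(-7\right) + q = - \frac{11}{2} \left(-7\right) + 8 = \left(-11\right) \frac{1}{2} \left(-7\right) + 8 = \left(- \frac{11}{2}\right) \left(-7\right) + 8 = \frac{77}{2} + 8 = \frac{93}{2}$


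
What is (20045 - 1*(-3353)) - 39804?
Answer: -16406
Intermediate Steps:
(20045 - 1*(-3353)) - 39804 = (20045 + 3353) - 39804 = 23398 - 39804 = -16406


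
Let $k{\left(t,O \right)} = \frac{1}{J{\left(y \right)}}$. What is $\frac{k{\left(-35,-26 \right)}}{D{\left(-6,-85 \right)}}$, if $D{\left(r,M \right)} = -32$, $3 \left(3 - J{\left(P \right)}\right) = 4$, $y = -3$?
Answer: $- \frac{3}{160} \approx -0.01875$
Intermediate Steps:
$J{\left(P \right)} = \frac{5}{3}$ ($J{\left(P \right)} = 3 - \frac{4}{3} = \frac{5}{3}$)
$k{\left(t,O \right)} = \frac{3}{5}$ ($k{\left(t,O \right)} = \frac{1}{\frac{5}{3}} = \frac{3}{5}$)
$\frac{k{\left(-35,-26 \right)}}{D{\left(-6,-85 \right)}} = \frac{3}{5 \left(-32\right)} = \frac{3}{5} \left(- \frac{1}{32}\right) = - \frac{3}{160}$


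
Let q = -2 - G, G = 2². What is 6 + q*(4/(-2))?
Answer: 18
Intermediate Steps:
G = 4
q = -6 (q = -2 - 1*4 = -2 - 4 = -6)
6 + q*(4/(-2)) = 6 - 24/(-2) = 6 - 24*(-1)/2 = 6 - 6*(-2) = 6 + 12 = 18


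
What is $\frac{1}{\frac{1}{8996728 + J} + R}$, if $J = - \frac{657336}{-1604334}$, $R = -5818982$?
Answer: $- \frac{2405626212748}{13998295630708515147} \approx -1.7185 \cdot 10^{-7}$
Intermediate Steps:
$J = \frac{109556}{267389}$ ($J = \left(-657336\right) \left(- \frac{1}{1604334}\right) = \frac{109556}{267389} \approx 0.40973$)
$\frac{1}{\frac{1}{8996728 + J} + R} = \frac{1}{\frac{1}{8996728 + \frac{109556}{267389}} - 5818982} = \frac{1}{\frac{1}{\frac{2405626212748}{267389}} - 5818982} = \frac{1}{\frac{267389}{2405626212748} - 5818982} = \frac{1}{- \frac{13998295630708515147}{2405626212748}} = - \frac{2405626212748}{13998295630708515147}$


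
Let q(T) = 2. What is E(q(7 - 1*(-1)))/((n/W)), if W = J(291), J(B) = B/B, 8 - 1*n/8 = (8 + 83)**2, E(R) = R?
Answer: -1/33092 ≈ -3.0219e-5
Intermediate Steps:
n = -66184 (n = 64 - 8*(8 + 83)**2 = 64 - 8*91**2 = 64 - 8*8281 = 64 - 66248 = -66184)
J(B) = 1
W = 1
E(q(7 - 1*(-1)))/((n/W)) = 2/((-66184/1)) = 2/((-66184*1)) = 2/(-66184) = 2*(-1/66184) = -1/33092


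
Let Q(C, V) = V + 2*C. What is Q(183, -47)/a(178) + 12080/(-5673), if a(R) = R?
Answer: -340553/1009794 ≈ -0.33725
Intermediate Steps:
Q(183, -47)/a(178) + 12080/(-5673) = (-47 + 2*183)/178 + 12080/(-5673) = (-47 + 366)*(1/178) + 12080*(-1/5673) = 319*(1/178) - 12080/5673 = 319/178 - 12080/5673 = -340553/1009794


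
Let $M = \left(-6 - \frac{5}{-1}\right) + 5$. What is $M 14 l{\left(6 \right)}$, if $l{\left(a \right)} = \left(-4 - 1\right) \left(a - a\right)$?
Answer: $0$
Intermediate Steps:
$M = 4$ ($M = \left(-6 - -5\right) + 5 = \left(-6 + 5\right) + 5 = -1 + 5 = 4$)
$l{\left(a \right)} = 0$ ($l{\left(a \right)} = \left(-5\right) 0 = 0$)
$M 14 l{\left(6 \right)} = 4 \cdot 14 \cdot 0 = 56 \cdot 0 = 0$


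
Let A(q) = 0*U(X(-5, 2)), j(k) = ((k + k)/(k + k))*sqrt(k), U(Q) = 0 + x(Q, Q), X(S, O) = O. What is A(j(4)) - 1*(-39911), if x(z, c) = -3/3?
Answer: 39911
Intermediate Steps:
x(z, c) = -1 (x(z, c) = -3*1/3 = -1)
U(Q) = -1 (U(Q) = 0 - 1 = -1)
j(k) = sqrt(k) (j(k) = ((2*k)/((2*k)))*sqrt(k) = ((2*k)*(1/(2*k)))*sqrt(k) = 1*sqrt(k) = sqrt(k))
A(q) = 0 (A(q) = 0*(-1) = 0)
A(j(4)) - 1*(-39911) = 0 - 1*(-39911) = 0 + 39911 = 39911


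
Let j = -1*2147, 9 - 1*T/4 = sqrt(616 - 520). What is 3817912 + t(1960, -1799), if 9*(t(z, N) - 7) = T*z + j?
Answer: 34429684/9 - 31360*sqrt(6)/9 ≈ 3.8170e+6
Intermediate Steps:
T = 36 - 16*sqrt(6) (T = 36 - 4*sqrt(616 - 520) = 36 - 16*sqrt(6) ≈ -3.1918)
j = -2147
t(z, N) = -2084/9 + z*(36 - 16*sqrt(6))/9 (t(z, N) = 7 + ((36 - 16*sqrt(6))*z - 2147)/9 = 7 + (z*(36 - 16*sqrt(6)) - 2147)/9 = 7 + (-2147 + z*(36 - 16*sqrt(6)))/9 = 7 + (-2147/9 + z*(36 - 16*sqrt(6))/9) = -2084/9 + z*(36 - 16*sqrt(6))/9)
3817912 + t(1960, -1799) = 3817912 + (-2084/9 + (4/9)*1960*(9 - 4*sqrt(6))) = 3817912 + (-2084/9 + (7840 - 31360*sqrt(6)/9)) = 3817912 + (68476/9 - 31360*sqrt(6)/9) = 34429684/9 - 31360*sqrt(6)/9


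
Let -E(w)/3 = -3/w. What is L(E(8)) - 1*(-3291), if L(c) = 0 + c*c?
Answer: 210705/64 ≈ 3292.3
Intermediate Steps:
E(w) = 9/w (E(w) = -(-9)/w = 9/w)
L(c) = c**2 (L(c) = 0 + c**2 = c**2)
L(E(8)) - 1*(-3291) = (9/8)**2 - 1*(-3291) = (9*(1/8))**2 + 3291 = (9/8)**2 + 3291 = 81/64 + 3291 = 210705/64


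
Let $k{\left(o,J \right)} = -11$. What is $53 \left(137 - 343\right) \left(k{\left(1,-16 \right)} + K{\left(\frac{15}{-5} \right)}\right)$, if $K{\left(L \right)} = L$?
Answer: $152852$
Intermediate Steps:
$53 \left(137 - 343\right) \left(k{\left(1,-16 \right)} + K{\left(\frac{15}{-5} \right)}\right) = 53 \left(137 - 343\right) \left(-11 + \frac{15}{-5}\right) = 53 \left(- 206 \left(-11 + 15 \left(- \frac{1}{5}\right)\right)\right) = 53 \left(- 206 \left(-11 - 3\right)\right) = 53 \left(\left(-206\right) \left(-14\right)\right) = 53 \cdot 2884 = 152852$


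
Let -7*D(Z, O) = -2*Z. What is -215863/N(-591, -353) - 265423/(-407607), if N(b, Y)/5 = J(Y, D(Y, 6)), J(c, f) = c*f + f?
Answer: -286106886007/506476153920 ≈ -0.56490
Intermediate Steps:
D(Z, O) = 2*Z/7 (D(Z, O) = -(-2)*Z/7 = 2*Z/7)
J(c, f) = f + c*f
N(b, Y) = 10*Y*(1 + Y)/7 (N(b, Y) = 5*((2*Y/7)*(1 + Y)) = 5*(2*Y*(1 + Y)/7) = 10*Y*(1 + Y)/7)
-215863/N(-591, -353) - 265423/(-407607) = -215863*(-7/(3530*(1 - 353))) - 265423/(-407607) = -215863/((10/7)*(-353)*(-352)) - 265423*(-1/407607) = -215863/1242560/7 + 265423/407607 = -215863*7/1242560 + 265423/407607 = -1511041/1242560 + 265423/407607 = -286106886007/506476153920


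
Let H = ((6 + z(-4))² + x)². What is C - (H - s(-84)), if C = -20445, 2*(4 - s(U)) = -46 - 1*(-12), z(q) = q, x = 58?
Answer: -24268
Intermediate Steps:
s(U) = 21 (s(U) = 4 - (-46 - 1*(-12))/2 = 4 - (-46 + 12)/2 = 4 - ½*(-34) = 4 + 17 = 21)
H = 3844 (H = ((6 - 4)² + 58)² = (2² + 58)² = (4 + 58)² = 62² = 3844)
C - (H - s(-84)) = -20445 - (3844 - 1*21) = -20445 - (3844 - 21) = -20445 - 1*3823 = -20445 - 3823 = -24268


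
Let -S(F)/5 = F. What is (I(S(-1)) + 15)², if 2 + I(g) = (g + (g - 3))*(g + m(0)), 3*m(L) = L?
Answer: 2304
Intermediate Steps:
S(F) = -5*F
m(L) = L/3
I(g) = -2 + g*(-3 + 2*g) (I(g) = -2 + (g + (g - 3))*(g + (⅓)*0) = -2 + (g + (-3 + g))*(g + 0) = -2 + (-3 + 2*g)*g = -2 + g*(-3 + 2*g))
(I(S(-1)) + 15)² = ((-2 - (-15)*(-1) + 2*(-5*(-1))²) + 15)² = ((-2 - 3*5 + 2*5²) + 15)² = ((-2 - 15 + 2*25) + 15)² = ((-2 - 15 + 50) + 15)² = (33 + 15)² = 48² = 2304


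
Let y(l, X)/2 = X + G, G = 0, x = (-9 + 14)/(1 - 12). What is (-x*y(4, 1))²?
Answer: 100/121 ≈ 0.82645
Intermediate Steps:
x = -5/11 (x = 5/(-11) = 5*(-1/11) = -5/11 ≈ -0.45455)
y(l, X) = 2*X (y(l, X) = 2*(X + 0) = 2*X)
(-x*y(4, 1))² = (-(-5)*2*1/11)² = (-(-5)*2/11)² = (-1*(-10/11))² = (10/11)² = 100/121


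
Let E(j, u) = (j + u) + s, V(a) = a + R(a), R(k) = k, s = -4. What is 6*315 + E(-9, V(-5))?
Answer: 1867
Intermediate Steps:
V(a) = 2*a (V(a) = a + a = 2*a)
E(j, u) = -4 + j + u (E(j, u) = (j + u) - 4 = -4 + j + u)
6*315 + E(-9, V(-5)) = 6*315 + (-4 - 9 + 2*(-5)) = 1890 + (-4 - 9 - 10) = 1890 - 23 = 1867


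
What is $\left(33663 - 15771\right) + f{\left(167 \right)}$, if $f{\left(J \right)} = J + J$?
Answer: $18226$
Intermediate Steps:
$f{\left(J \right)} = 2 J$
$\left(33663 - 15771\right) + f{\left(167 \right)} = \left(33663 - 15771\right) + 2 \cdot 167 = 17892 + 334 = 18226$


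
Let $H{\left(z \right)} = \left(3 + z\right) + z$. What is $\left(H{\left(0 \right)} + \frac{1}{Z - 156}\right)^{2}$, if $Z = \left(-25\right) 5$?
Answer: $\frac{708964}{78961} \approx 8.9787$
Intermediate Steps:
$Z = -125$
$H{\left(z \right)} = 3 + 2 z$
$\left(H{\left(0 \right)} + \frac{1}{Z - 156}\right)^{2} = \left(\left(3 + 2 \cdot 0\right) + \frac{1}{-125 - 156}\right)^{2} = \left(\left(3 + 0\right) + \frac{1}{-281}\right)^{2} = \left(3 - \frac{1}{281}\right)^{2} = \left(\frac{842}{281}\right)^{2} = \frac{708964}{78961}$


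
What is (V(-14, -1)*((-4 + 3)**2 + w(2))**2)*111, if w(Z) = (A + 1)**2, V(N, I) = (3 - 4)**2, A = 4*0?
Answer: 444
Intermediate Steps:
A = 0
V(N, I) = 1 (V(N, I) = (-1)**2 = 1)
w(Z) = 1 (w(Z) = (0 + 1)**2 = 1**2 = 1)
(V(-14, -1)*((-4 + 3)**2 + w(2))**2)*111 = (1*((-4 + 3)**2 + 1)**2)*111 = (1*((-1)**2 + 1)**2)*111 = (1*(1 + 1)**2)*111 = (1*2**2)*111 = (1*4)*111 = 4*111 = 444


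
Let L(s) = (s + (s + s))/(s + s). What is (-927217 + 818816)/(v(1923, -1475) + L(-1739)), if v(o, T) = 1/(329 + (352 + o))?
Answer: -282276204/3907 ≈ -72249.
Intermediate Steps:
L(s) = 3/2 (L(s) = (s + 2*s)/((2*s)) = (3*s)*(1/(2*s)) = 3/2)
v(o, T) = 1/(681 + o)
(-927217 + 818816)/(v(1923, -1475) + L(-1739)) = (-927217 + 818816)/(1/(681 + 1923) + 3/2) = -108401/(1/2604 + 3/2) = -108401/3907/2604 = -108401*2604/3907 = -282276204/3907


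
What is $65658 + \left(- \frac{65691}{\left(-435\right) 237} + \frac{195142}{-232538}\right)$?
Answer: $\frac{87447086444536}{1331861395} \approx 65658.0$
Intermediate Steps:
$65658 + \left(- \frac{65691}{\left(-435\right) 237} + \frac{195142}{-232538}\right) = 65658 - \left(\frac{97571}{116269} + \frac{65691}{-103095}\right) = 65658 - \frac{269028374}{1331861395} = \frac{87447086444536}{1331861395}$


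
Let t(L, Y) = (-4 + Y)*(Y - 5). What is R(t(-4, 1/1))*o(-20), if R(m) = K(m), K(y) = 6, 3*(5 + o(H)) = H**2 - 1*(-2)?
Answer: 774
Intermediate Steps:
o(H) = -13/3 + H**2/3 (o(H) = -5 + (H**2 - 1*(-2))/3 = -5 + (H**2 + 2)/3 = -5 + (2 + H**2)/3 = -5 + (2/3 + H**2/3) = -13/3 + H**2/3)
t(L, Y) = (-5 + Y)*(-4 + Y) (t(L, Y) = (-4 + Y)*(-5 + Y) = (-5 + Y)*(-4 + Y))
R(m) = 6
R(t(-4, 1/1))*o(-20) = 6*(-13/3 + (1/3)*(-20)**2) = 6*(-13/3 + (1/3)*400) = 6*(-13/3 + 400/3) = 6*129 = 774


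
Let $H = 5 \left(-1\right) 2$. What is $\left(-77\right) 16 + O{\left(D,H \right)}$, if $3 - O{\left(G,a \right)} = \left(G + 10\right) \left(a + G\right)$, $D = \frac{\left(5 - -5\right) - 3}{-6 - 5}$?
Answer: $- \frac{136658}{121} \approx -1129.4$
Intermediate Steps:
$H = -10$ ($H = \left(-5\right) 2 = -10$)
$D = - \frac{7}{11}$ ($D = \frac{\left(5 + 5\right) - 3}{-11} = \left(10 - 3\right) \left(- \frac{1}{11}\right) = 7 \left(- \frac{1}{11}\right) = - \frac{7}{11} \approx -0.63636$)
$O{\left(G,a \right)} = 3 - \left(10 + G\right) \left(G + a\right)$ ($O{\left(G,a \right)} = 3 - \left(G + 10\right) \left(a + G\right) = 3 - \left(10 + G\right) \left(G + a\right)$)
$\left(-77\right) 16 + O{\left(D,H \right)} = \left(-77\right) 16 - \left(- \frac{13184}{121} + \frac{70}{11}\right) = -1232 + \left(3 - \frac{49}{121} + \frac{70}{11} + 100 - \frac{70}{11}\right) = -1232 + \frac{12414}{121} = - \frac{136658}{121}$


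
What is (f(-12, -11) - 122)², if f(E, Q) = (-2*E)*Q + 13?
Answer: 139129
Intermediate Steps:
f(E, Q) = 13 - 2*E*Q (f(E, Q) = -2*E*Q + 13 = 13 - 2*E*Q)
(f(-12, -11) - 122)² = ((13 - 2*(-12)*(-11)) - 122)² = ((13 - 264) - 122)² = (-251 - 122)² = (-373)² = 139129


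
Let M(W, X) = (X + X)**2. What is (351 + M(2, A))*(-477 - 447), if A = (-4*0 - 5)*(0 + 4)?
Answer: -1802724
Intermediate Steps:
A = -20 (A = (0 - 5)*4 = -5*4 = -20)
M(W, X) = 4*X**2 (M(W, X) = (2*X)**2 = 4*X**2)
(351 + M(2, A))*(-477 - 447) = (351 + 4*(-20)**2)*(-477 - 447) = (351 + 4*400)*(-924) = (351 + 1600)*(-924) = 1951*(-924) = -1802724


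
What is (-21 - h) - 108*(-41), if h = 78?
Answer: 4329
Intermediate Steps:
(-21 - h) - 108*(-41) = (-21 - 1*78) - 108*(-41) = (-21 - 78) + 4428 = -99 + 4428 = 4329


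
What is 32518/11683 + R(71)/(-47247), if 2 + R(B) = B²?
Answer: 1477507309/551986701 ≈ 2.6767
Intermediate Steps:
R(B) = -2 + B²
32518/11683 + R(71)/(-47247) = 32518/11683 + (-2 + 71²)/(-47247) = 32518*(1/11683) + (-2 + 5041)*(-1/47247) = 32518/11683 + 5039*(-1/47247) = 32518/11683 - 5039/47247 = 1477507309/551986701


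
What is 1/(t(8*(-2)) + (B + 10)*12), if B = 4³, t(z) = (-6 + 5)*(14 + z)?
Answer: 1/890 ≈ 0.0011236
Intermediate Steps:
t(z) = -14 - z (t(z) = -(14 + z) = -14 - z)
B = 64
1/(t(8*(-2)) + (B + 10)*12) = 1/((-14 - 8*(-2)) + (64 + 10)*12) = 1/((-14 - 1*(-16)) + 74*12) = 1/((-14 + 16) + 888) = 1/(2 + 888) = 1/890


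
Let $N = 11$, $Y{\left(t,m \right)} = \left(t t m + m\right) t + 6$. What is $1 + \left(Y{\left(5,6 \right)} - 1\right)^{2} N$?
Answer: $6778476$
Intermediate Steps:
$Y{\left(t,m \right)} = 6 + t \left(m + m t^{2}\right)$ ($Y{\left(t,m \right)} = \left(t^{2} m + m\right) t + 6 = \left(m t^{2} + m\right) t + 6 = \left(m + m t^{2}\right) t + 6 = t \left(m + m t^{2}\right) + 6 = 6 + t \left(m + m t^{2}\right)$)
$1 + \left(Y{\left(5,6 \right)} - 1\right)^{2} N = 1 + \left(\left(6 + 6 \cdot 5 + 6 \cdot 5^{3}\right) - 1\right)^{2} \cdot 11 = 1 + \left(\left(6 + 30 + 6 \cdot 125\right) - 1\right)^{2} \cdot 11 = 1 + \left(\left(6 + 30 + 750\right) - 1\right)^{2} \cdot 11 = 1 + \left(786 - 1\right)^{2} \cdot 11 = 1 + 785^{2} \cdot 11 = 1 + 616225 \cdot 11 = 1 + 6778475 = 6778476$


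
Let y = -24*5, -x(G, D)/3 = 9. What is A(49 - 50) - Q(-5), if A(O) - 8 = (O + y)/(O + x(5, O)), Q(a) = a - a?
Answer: 345/28 ≈ 12.321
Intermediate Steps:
x(G, D) = -27 (x(G, D) = -3*9 = -27)
y = -120
Q(a) = 0
A(O) = 8 + (-120 + O)/(-27 + O) (A(O) = 8 + (O - 120)/(O - 27) = 8 + (-120 + O)/(-27 + O))
A(49 - 50) - Q(-5) = 3*(-112 + 3*(49 - 50))/(-27 + (49 - 50)) - 1*0 = 3*(-112 + 3*(-1))/(-27 - 1) + 0 = 3*(-112 - 3)/(-28) + 0 = 3*(-1/28)*(-115) + 0 = 345/28 + 0 = 345/28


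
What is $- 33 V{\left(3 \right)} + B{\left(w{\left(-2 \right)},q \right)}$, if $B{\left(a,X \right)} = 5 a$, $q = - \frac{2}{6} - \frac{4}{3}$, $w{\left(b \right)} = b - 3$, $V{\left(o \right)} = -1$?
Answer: $8$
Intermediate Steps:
$w{\left(b \right)} = -3 + b$
$q = - \frac{5}{3}$ ($q = \left(-2\right) \frac{1}{6} - \frac{4}{3} = - \frac{1}{3} - \frac{4}{3} = - \frac{5}{3} \approx -1.6667$)
$- 33 V{\left(3 \right)} + B{\left(w{\left(-2 \right)},q \right)} = \left(-33\right) \left(-1\right) + 5 \left(-3 - 2\right) = 33 + 5 \left(-5\right) = 33 - 25 = 8$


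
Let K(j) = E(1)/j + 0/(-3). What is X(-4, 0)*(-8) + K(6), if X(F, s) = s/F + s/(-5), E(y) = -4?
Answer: -⅔ ≈ -0.66667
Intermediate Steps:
X(F, s) = -s/5 + s/F (X(F, s) = s/F + s*(-⅕) = s/F - s/5 = -s/5 + s/F)
K(j) = -4/j (K(j) = -4/j + 0/(-3) = -4/j + 0*(-⅓) = -4/j + 0 = -4/j)
X(-4, 0)*(-8) + K(6) = (-⅕*0 + 0/(-4))*(-8) - 4/6 = (0 + 0*(-¼))*(-8) - 4*⅙ = (0 + 0)*(-8) - ⅔ = 0*(-8) - ⅔ = 0 - ⅔ = -⅔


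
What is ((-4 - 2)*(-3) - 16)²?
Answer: 4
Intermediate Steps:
((-4 - 2)*(-3) - 16)² = (-6*(-3) - 16)² = (18 - 16)² = 2² = 4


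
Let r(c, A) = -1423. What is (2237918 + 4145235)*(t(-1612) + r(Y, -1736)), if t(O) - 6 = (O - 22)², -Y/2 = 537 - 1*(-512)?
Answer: 17033692723467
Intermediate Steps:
Y = -2098 (Y = -2*(537 - 1*(-512)) = -2*(537 + 512) = -2*1049 = -2098)
t(O) = 6 + (-22 + O)² (t(O) = 6 + (O - 22)² = 6 + (-22 + O)²)
(2237918 + 4145235)*(t(-1612) + r(Y, -1736)) = (2237918 + 4145235)*((6 + (-22 - 1612)²) - 1423) = 6383153*((6 + (-1634)²) - 1423) = 6383153*((6 + 2669956) - 1423) = 6383153*(2669962 - 1423) = 6383153*2668539 = 17033692723467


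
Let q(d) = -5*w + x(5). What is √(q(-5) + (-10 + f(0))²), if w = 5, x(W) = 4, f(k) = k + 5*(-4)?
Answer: √879 ≈ 29.648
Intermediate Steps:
f(k) = -20 + k (f(k) = k - 20 = -20 + k)
q(d) = -21 (q(d) = -5*5 + 4 = -25 + 4 = -21)
√(q(-5) + (-10 + f(0))²) = √(-21 + (-10 + (-20 + 0))²) = √(-21 + (-10 - 20)²) = √(-21 + (-30)²) = √(-21 + 900) = √879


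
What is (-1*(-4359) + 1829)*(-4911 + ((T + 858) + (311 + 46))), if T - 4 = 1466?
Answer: -13774488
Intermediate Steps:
T = 1470 (T = 4 + 1466 = 1470)
(-1*(-4359) + 1829)*(-4911 + ((T + 858) + (311 + 46))) = (-1*(-4359) + 1829)*(-4911 + ((1470 + 858) + (311 + 46))) = (4359 + 1829)*(-4911 + (2328 + 357)) = 6188*(-4911 + 2685) = 6188*(-2226) = -13774488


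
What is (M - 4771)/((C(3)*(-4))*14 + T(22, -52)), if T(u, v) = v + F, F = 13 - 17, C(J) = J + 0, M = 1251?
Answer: 110/7 ≈ 15.714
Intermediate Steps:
C(J) = J
F = -4
T(u, v) = -4 + v (T(u, v) = v - 4 = -4 + v)
(M - 4771)/((C(3)*(-4))*14 + T(22, -52)) = (1251 - 4771)/((3*(-4))*14 + (-4 - 52)) = -3520/(-12*14 - 56) = -3520/(-168 - 56) = -3520/(-224) = -3520*(-1/224) = 110/7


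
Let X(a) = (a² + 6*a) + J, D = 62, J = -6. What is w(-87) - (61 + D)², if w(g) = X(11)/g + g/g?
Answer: -1316317/87 ≈ -15130.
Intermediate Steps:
X(a) = -6 + a² + 6*a (X(a) = (a² + 6*a) - 6 = -6 + a² + 6*a)
w(g) = 1 + 181/g (w(g) = (-6 + 11² + 6*11)/g + g/g = (-6 + 121 + 66)/g + 1 = 181/g + 1 = 1 + 181/g)
w(-87) - (61 + D)² = (181 - 87)/(-87) - (61 + 62)² = -1/87*94 - 1*123² = -94/87 - 1*15129 = -94/87 - 15129 = -1316317/87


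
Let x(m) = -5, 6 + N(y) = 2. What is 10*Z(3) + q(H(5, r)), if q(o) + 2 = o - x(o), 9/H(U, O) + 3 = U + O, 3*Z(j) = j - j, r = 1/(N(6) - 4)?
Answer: 39/5 ≈ 7.8000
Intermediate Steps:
N(y) = -4 (N(y) = -6 + 2 = -4)
r = -1/8 (r = 1/(-4 - 4) = 1/(-8) = -1/8 ≈ -0.12500)
Z(j) = 0 (Z(j) = (j - j)/3 = (1/3)*0 = 0)
H(U, O) = 9/(-3 + O + U) (H(U, O) = 9/(-3 + (U + O)) = 9/(-3 + (O + U)) = 9/(-3 + O + U))
q(o) = 3 + o (q(o) = -2 + (o - 1*(-5)) = -2 + (o + 5) = -2 + (5 + o) = 3 + o)
10*Z(3) + q(H(5, r)) = 10*0 + (3 + 9/(-3 - 1/8 + 5)) = 0 + (3 + 9/(15/8)) = 0 + (3 + 9*(8/15)) = 0 + (3 + 24/5) = 0 + 39/5 = 39/5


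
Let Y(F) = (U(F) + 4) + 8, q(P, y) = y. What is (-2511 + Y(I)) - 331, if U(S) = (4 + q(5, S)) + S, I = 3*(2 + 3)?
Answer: -2796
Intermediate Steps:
I = 15 (I = 3*5 = 15)
U(S) = 4 + 2*S (U(S) = (4 + S) + S = 4 + 2*S)
Y(F) = 16 + 2*F (Y(F) = ((4 + 2*F) + 4) + 8 = (8 + 2*F) + 8 = 16 + 2*F)
(-2511 + Y(I)) - 331 = (-2511 + (16 + 2*15)) - 331 = (-2511 + (16 + 30)) - 331 = (-2511 + 46) - 331 = -2465 - 331 = -2796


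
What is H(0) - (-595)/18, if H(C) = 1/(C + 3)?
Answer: 601/18 ≈ 33.389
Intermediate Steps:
H(C) = 1/(3 + C)
H(0) - (-595)/18 = 1/(3 + 0) - (-595)/18 = 1/3 - (-595)/18 = ⅓ - 17*(-35/18) = ⅓ + 595/18 = 601/18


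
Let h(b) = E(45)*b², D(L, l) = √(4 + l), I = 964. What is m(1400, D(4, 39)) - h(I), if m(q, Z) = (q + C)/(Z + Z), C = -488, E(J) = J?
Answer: -41818320 + 456*√43/43 ≈ -4.1818e+7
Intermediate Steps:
m(q, Z) = (-488 + q)/(2*Z) (m(q, Z) = (q - 488)/(Z + Z) = (-488 + q)/((2*Z)) = (-488 + q)*(1/(2*Z)) = (-488 + q)/(2*Z))
h(b) = 45*b²
m(1400, D(4, 39)) - h(I) = (-488 + 1400)/(2*(√(4 + 39))) - 45*964² = (½)*912/√43 - 45*929296 = (½)*(√43/43)*912 - 1*41818320 = 456*√43/43 - 41818320 = -41818320 + 456*√43/43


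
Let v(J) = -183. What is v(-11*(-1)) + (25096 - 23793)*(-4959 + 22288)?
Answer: 22579504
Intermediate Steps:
v(-11*(-1)) + (25096 - 23793)*(-4959 + 22288) = -183 + (25096 - 23793)*(-4959 + 22288) = -183 + 1303*17329 = -183 + 22579687 = 22579504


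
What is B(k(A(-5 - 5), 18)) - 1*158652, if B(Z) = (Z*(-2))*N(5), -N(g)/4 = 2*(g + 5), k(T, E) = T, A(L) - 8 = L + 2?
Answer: -158652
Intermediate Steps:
A(L) = 10 + L (A(L) = 8 + (L + 2) = 8 + (2 + L) = 10 + L)
N(g) = -40 - 8*g (N(g) = -8*(g + 5) = -8*(5 + g) = -4*(10 + 2*g) = -40 - 8*g)
B(Z) = 160*Z (B(Z) = (Z*(-2))*(-40 - 8*5) = (-2*Z)*(-40 - 40) = -2*Z*(-80) = 160*Z)
B(k(A(-5 - 5), 18)) - 1*158652 = 160*(10 + (-5 - 5)) - 1*158652 = 160*(10 - 10) - 158652 = 160*0 - 158652 = 0 - 158652 = -158652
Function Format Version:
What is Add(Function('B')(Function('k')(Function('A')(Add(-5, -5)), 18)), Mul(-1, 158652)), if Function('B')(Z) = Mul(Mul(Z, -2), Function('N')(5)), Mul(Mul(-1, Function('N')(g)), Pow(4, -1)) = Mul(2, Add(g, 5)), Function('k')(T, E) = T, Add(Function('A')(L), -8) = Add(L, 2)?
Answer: -158652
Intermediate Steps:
Function('A')(L) = Add(10, L) (Function('A')(L) = Add(8, Add(L, 2)) = Add(8, Add(2, L)) = Add(10, L))
Function('N')(g) = Add(-40, Mul(-8, g)) (Function('N')(g) = Mul(-4, Mul(2, Add(g, 5))) = Mul(-4, Mul(2, Add(5, g))) = Mul(-4, Add(10, Mul(2, g))) = Add(-40, Mul(-8, g)))
Function('B')(Z) = Mul(160, Z) (Function('B')(Z) = Mul(Mul(Z, -2), Add(-40, Mul(-8, 5))) = Mul(Mul(-2, Z), Add(-40, -40)) = Mul(Mul(-2, Z), -80) = Mul(160, Z))
Add(Function('B')(Function('k')(Function('A')(Add(-5, -5)), 18)), Mul(-1, 158652)) = Add(Mul(160, Add(10, Add(-5, -5))), Mul(-1, 158652)) = Add(Mul(160, Add(10, -10)), -158652) = Add(Mul(160, 0), -158652) = Add(0, -158652) = -158652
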